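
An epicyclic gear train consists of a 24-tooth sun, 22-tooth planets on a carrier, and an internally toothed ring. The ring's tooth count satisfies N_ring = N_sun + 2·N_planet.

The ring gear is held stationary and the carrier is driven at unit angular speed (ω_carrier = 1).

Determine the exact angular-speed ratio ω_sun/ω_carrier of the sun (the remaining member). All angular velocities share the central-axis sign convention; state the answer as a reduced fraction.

N_ring = 24 + 2·22 = 68
24(ω_s−ω_c) = −68(ω_r−ω_c),  ω_r=0, ω_c=1
ω_s = 1 − (68/24)(0−1) = 23/6
ω_s/ω_c = 23/6

23/6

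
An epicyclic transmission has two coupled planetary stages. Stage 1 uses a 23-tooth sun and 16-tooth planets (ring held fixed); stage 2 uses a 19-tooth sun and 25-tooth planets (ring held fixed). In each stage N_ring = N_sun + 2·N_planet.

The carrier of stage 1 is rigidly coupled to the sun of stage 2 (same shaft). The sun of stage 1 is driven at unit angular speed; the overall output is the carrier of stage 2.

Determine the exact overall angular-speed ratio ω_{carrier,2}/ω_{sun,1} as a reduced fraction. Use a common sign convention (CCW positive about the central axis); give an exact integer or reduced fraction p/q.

Stage 1: N_ring = 23 + 2·16 = 55
Stage 1: 23(ω_s−ω_c) = −55(ω_r−ω_c),  ω_r=0, ω_s=1
Stage 1: 23(1−ω_c) = −55(0−ω_c)  ⇒  78ω_c = 23  ⇒  ω_c = 23/78
  ⇒ ω_c¹/ω_s¹ = 23/78
Stage 2: N_ring = 19 + 2·25 = 69
Stage 2: 19(ω_s−ω_c) = −69(ω_r−ω_c),  ω_r=0, ω_s=1
Stage 2: 19(1−ω_c) = −69(0−ω_c)  ⇒  88ω_c = 19  ⇒  ω_c = 19/88
  ⇒ ω_c²/ω_s² = 19/88
Coupling ω_s² = ω_c¹ ⇒ overall = 23/78 × 19/88 = 437/6864

437/6864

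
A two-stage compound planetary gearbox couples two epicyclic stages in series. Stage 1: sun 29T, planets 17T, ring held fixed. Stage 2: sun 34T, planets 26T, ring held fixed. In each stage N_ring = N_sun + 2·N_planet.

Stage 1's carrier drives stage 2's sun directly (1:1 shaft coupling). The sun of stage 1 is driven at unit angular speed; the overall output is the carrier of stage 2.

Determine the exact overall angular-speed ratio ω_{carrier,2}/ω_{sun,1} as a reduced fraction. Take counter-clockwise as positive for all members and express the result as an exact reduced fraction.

493/5520

Stage 1: N_ring = 29 + 2·17 = 63
Stage 1: 29(ω_s−ω_c) = −63(ω_r−ω_c),  ω_r=0, ω_s=1
Stage 1: 29(1−ω_c) = −63(0−ω_c)  ⇒  92ω_c = 29  ⇒  ω_c = 29/92
  ⇒ ω_c¹/ω_s¹ = 29/92
Stage 2: N_ring = 34 + 2·26 = 86
Stage 2: 34(ω_s−ω_c) = −86(ω_r−ω_c),  ω_r=0, ω_s=1
Stage 2: 34(1−ω_c) = −86(0−ω_c)  ⇒  120ω_c = 34  ⇒  ω_c = 17/60
  ⇒ ω_c²/ω_s² = 17/60
Coupling ω_s² = ω_c¹ ⇒ overall = 29/92 × 17/60 = 493/5520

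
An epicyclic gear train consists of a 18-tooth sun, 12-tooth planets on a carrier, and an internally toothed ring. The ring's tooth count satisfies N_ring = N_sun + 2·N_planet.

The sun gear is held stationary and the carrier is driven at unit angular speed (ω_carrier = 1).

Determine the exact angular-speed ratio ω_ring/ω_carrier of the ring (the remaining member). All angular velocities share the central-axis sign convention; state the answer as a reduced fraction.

10/7

N_ring = 18 + 2·12 = 42
18(ω_s−ω_c) = −42(ω_r−ω_c),  ω_s=0, ω_c=1
ω_r = 1 − (18/42)(0−1) = 10/7
ω_r/ω_c = 10/7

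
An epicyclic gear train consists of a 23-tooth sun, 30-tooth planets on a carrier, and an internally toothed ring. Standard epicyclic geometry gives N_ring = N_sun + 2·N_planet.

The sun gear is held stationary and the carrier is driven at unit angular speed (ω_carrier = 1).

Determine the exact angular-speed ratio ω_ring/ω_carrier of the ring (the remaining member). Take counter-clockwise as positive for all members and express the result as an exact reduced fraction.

106/83

N_ring = 23 + 2·30 = 83
23(ω_s−ω_c) = −83(ω_r−ω_c),  ω_s=0, ω_c=1
ω_r = 1 − (23/83)(0−1) = 106/83
ω_r/ω_c = 106/83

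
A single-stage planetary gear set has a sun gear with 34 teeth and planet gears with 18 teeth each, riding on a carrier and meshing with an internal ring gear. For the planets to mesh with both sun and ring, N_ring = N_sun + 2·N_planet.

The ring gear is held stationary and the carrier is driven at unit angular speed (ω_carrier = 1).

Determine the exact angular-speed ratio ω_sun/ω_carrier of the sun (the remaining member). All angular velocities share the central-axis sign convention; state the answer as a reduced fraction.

N_ring = 34 + 2·18 = 70
34(ω_s−ω_c) = −70(ω_r−ω_c),  ω_r=0, ω_c=1
ω_s = 1 − (70/34)(0−1) = 52/17
ω_s/ω_c = 52/17

52/17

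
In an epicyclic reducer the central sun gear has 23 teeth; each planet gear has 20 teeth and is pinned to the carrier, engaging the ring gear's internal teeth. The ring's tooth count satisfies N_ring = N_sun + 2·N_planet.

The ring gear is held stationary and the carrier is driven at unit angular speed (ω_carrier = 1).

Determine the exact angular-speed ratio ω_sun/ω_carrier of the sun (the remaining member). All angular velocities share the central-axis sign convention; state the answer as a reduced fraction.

86/23

N_ring = 23 + 2·20 = 63
23(ω_s−ω_c) = −63(ω_r−ω_c),  ω_r=0, ω_c=1
ω_s = 1 − (63/23)(0−1) = 86/23
ω_s/ω_c = 86/23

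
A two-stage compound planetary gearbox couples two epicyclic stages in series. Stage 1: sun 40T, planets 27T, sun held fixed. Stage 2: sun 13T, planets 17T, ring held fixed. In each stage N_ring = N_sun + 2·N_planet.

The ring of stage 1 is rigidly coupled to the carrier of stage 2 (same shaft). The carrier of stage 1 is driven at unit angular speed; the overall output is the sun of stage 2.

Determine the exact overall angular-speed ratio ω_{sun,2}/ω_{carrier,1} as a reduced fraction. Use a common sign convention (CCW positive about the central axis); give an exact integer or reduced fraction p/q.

4020/611

Stage 1: N_ring = 40 + 2·27 = 94
Stage 1: 40(ω_s−ω_c) = −94(ω_r−ω_c),  ω_s=0, ω_c=1
Stage 1: ω_r = 1 − (40/94)(0−1) = 67/47
  ⇒ ω_r¹/ω_c¹ = 67/47
Stage 2: N_ring = 13 + 2·17 = 47
Stage 2: 13(ω_s−ω_c) = −47(ω_r−ω_c),  ω_r=0, ω_c=1
Stage 2: ω_s = 1 − (47/13)(0−1) = 60/13
  ⇒ ω_s²/ω_c² = 60/13
Coupling ω_c² = ω_r¹ ⇒ overall = 67/47 × 60/13 = 4020/611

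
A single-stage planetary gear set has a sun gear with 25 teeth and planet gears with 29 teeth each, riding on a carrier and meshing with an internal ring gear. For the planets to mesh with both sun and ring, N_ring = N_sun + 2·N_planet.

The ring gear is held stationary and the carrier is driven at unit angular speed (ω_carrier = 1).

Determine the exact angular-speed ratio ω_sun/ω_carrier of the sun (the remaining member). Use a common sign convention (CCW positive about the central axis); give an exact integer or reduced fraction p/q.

N_ring = 25 + 2·29 = 83
25(ω_s−ω_c) = −83(ω_r−ω_c),  ω_r=0, ω_c=1
ω_s = 1 − (83/25)(0−1) = 108/25
ω_s/ω_c = 108/25

108/25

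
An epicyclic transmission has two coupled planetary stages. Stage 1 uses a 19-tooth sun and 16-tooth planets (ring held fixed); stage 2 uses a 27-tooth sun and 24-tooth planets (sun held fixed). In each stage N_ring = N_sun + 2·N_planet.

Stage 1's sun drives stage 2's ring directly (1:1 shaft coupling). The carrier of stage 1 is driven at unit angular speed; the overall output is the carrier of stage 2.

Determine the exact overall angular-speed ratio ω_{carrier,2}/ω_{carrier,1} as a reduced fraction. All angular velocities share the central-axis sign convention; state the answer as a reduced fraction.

875/323

Stage 1: N_ring = 19 + 2·16 = 51
Stage 1: 19(ω_s−ω_c) = −51(ω_r−ω_c),  ω_r=0, ω_c=1
Stage 1: ω_s = 1 − (51/19)(0−1) = 70/19
  ⇒ ω_s¹/ω_c¹ = 70/19
Stage 2: N_ring = 27 + 2·24 = 75
Stage 2: 27(ω_s−ω_c) = −75(ω_r−ω_c),  ω_s=0, ω_r=1
Stage 2: 27(0−ω_c) = −75(1−ω_c)  ⇒  102ω_c = 75  ⇒  ω_c = 25/34
  ⇒ ω_c²/ω_r² = 25/34
Coupling ω_r² = ω_s¹ ⇒ overall = 70/19 × 25/34 = 875/323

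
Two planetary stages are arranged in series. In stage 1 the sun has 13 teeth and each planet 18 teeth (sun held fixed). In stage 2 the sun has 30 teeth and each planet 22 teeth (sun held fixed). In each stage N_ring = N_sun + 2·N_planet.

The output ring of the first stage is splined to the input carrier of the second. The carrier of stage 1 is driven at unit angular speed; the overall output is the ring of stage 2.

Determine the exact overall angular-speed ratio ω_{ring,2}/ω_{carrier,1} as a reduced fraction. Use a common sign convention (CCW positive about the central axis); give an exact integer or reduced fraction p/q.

3224/1813

Stage 1: N_ring = 13 + 2·18 = 49
Stage 1: 13(ω_s−ω_c) = −49(ω_r−ω_c),  ω_s=0, ω_c=1
Stage 1: ω_r = 1 − (13/49)(0−1) = 62/49
  ⇒ ω_r¹/ω_c¹ = 62/49
Stage 2: N_ring = 30 + 2·22 = 74
Stage 2: 30(ω_s−ω_c) = −74(ω_r−ω_c),  ω_s=0, ω_c=1
Stage 2: ω_r = 1 − (30/74)(0−1) = 52/37
  ⇒ ω_r²/ω_c² = 52/37
Coupling ω_c² = ω_r¹ ⇒ overall = 62/49 × 52/37 = 3224/1813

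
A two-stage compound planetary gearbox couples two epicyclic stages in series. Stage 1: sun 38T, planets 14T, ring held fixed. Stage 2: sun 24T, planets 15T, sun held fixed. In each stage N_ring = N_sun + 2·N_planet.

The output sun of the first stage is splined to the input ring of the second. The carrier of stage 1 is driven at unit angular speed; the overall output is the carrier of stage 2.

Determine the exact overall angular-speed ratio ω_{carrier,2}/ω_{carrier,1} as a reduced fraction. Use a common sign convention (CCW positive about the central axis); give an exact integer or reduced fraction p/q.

36/19

Stage 1: N_ring = 38 + 2·14 = 66
Stage 1: 38(ω_s−ω_c) = −66(ω_r−ω_c),  ω_r=0, ω_c=1
Stage 1: ω_s = 1 − (66/38)(0−1) = 52/19
  ⇒ ω_s¹/ω_c¹ = 52/19
Stage 2: N_ring = 24 + 2·15 = 54
Stage 2: 24(ω_s−ω_c) = −54(ω_r−ω_c),  ω_s=0, ω_r=1
Stage 2: 24(0−ω_c) = −54(1−ω_c)  ⇒  78ω_c = 54  ⇒  ω_c = 9/13
  ⇒ ω_c²/ω_r² = 9/13
Coupling ω_r² = ω_s¹ ⇒ overall = 52/19 × 9/13 = 36/19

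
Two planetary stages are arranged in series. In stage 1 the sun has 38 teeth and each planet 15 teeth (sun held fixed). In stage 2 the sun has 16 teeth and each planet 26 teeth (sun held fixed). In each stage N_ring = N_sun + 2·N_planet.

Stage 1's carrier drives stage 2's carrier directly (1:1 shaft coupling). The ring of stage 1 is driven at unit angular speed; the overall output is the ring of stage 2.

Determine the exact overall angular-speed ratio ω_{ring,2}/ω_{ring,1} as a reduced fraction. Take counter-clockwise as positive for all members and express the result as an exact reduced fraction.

42/53

Stage 1: N_ring = 38 + 2·15 = 68
Stage 1: 38(ω_s−ω_c) = −68(ω_r−ω_c),  ω_s=0, ω_r=1
Stage 1: 38(0−ω_c) = −68(1−ω_c)  ⇒  106ω_c = 68  ⇒  ω_c = 34/53
  ⇒ ω_c¹/ω_r¹ = 34/53
Stage 2: N_ring = 16 + 2·26 = 68
Stage 2: 16(ω_s−ω_c) = −68(ω_r−ω_c),  ω_s=0, ω_c=1
Stage 2: ω_r = 1 − (16/68)(0−1) = 21/17
  ⇒ ω_r²/ω_c² = 21/17
Coupling ω_c² = ω_c¹ ⇒ overall = 34/53 × 21/17 = 42/53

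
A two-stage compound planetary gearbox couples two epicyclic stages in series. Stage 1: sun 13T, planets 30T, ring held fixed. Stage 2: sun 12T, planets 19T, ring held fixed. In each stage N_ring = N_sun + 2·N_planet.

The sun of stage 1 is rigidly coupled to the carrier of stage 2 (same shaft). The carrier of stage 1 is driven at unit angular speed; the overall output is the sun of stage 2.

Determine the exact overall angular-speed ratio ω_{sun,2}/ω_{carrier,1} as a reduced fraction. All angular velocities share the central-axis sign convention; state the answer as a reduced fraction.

Stage 1: N_ring = 13 + 2·30 = 73
Stage 1: 13(ω_s−ω_c) = −73(ω_r−ω_c),  ω_r=0, ω_c=1
Stage 1: ω_s = 1 − (73/13)(0−1) = 86/13
  ⇒ ω_s¹/ω_c¹ = 86/13
Stage 2: N_ring = 12 + 2·19 = 50
Stage 2: 12(ω_s−ω_c) = −50(ω_r−ω_c),  ω_r=0, ω_c=1
Stage 2: ω_s = 1 − (50/12)(0−1) = 31/6
  ⇒ ω_s²/ω_c² = 31/6
Coupling ω_c² = ω_s¹ ⇒ overall = 86/13 × 31/6 = 1333/39

1333/39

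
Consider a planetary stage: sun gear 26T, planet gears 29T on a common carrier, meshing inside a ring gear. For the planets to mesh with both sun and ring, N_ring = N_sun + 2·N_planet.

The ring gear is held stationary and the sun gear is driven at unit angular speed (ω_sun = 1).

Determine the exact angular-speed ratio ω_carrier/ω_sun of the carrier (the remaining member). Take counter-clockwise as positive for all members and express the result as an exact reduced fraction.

13/55

N_ring = 26 + 2·29 = 84
26(ω_s−ω_c) = −84(ω_r−ω_c),  ω_r=0, ω_s=1
26(1−ω_c) = −84(0−ω_c)  ⇒  110ω_c = 26  ⇒  ω_c = 13/55
ω_c/ω_s = 13/55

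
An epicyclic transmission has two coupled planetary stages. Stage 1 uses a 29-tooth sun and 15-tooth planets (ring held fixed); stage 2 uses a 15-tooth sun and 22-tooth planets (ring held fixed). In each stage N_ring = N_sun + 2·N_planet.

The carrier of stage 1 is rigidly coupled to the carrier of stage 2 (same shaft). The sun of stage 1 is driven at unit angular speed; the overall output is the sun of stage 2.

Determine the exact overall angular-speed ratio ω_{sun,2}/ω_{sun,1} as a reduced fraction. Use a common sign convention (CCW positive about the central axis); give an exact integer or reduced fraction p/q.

Stage 1: N_ring = 29 + 2·15 = 59
Stage 1: 29(ω_s−ω_c) = −59(ω_r−ω_c),  ω_r=0, ω_s=1
Stage 1: 29(1−ω_c) = −59(0−ω_c)  ⇒  88ω_c = 29  ⇒  ω_c = 29/88
  ⇒ ω_c¹/ω_s¹ = 29/88
Stage 2: N_ring = 15 + 2·22 = 59
Stage 2: 15(ω_s−ω_c) = −59(ω_r−ω_c),  ω_r=0, ω_c=1
Stage 2: ω_s = 1 − (59/15)(0−1) = 74/15
  ⇒ ω_s²/ω_c² = 74/15
Coupling ω_c² = ω_c¹ ⇒ overall = 29/88 × 74/15 = 1073/660

1073/660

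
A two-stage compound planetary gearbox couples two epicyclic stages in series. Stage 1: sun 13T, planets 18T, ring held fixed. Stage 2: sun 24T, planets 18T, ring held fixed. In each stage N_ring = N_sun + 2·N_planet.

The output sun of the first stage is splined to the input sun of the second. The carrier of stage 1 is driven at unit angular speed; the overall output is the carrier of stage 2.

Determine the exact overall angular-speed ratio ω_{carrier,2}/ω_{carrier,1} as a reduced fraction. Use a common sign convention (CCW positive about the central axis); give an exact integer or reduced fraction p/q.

124/91

Stage 1: N_ring = 13 + 2·18 = 49
Stage 1: 13(ω_s−ω_c) = −49(ω_r−ω_c),  ω_r=0, ω_c=1
Stage 1: ω_s = 1 − (49/13)(0−1) = 62/13
  ⇒ ω_s¹/ω_c¹ = 62/13
Stage 2: N_ring = 24 + 2·18 = 60
Stage 2: 24(ω_s−ω_c) = −60(ω_r−ω_c),  ω_r=0, ω_s=1
Stage 2: 24(1−ω_c) = −60(0−ω_c)  ⇒  84ω_c = 24  ⇒  ω_c = 2/7
  ⇒ ω_c²/ω_s² = 2/7
Coupling ω_s² = ω_s¹ ⇒ overall = 62/13 × 2/7 = 124/91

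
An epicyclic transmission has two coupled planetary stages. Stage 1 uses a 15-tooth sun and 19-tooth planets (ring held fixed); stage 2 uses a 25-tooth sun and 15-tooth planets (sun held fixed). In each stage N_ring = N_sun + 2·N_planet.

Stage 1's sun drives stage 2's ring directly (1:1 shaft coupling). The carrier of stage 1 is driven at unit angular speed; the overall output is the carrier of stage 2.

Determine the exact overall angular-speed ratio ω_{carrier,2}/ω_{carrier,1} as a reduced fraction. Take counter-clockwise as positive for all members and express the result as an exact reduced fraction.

Stage 1: N_ring = 15 + 2·19 = 53
Stage 1: 15(ω_s−ω_c) = −53(ω_r−ω_c),  ω_r=0, ω_c=1
Stage 1: ω_s = 1 − (53/15)(0−1) = 68/15
  ⇒ ω_s¹/ω_c¹ = 68/15
Stage 2: N_ring = 25 + 2·15 = 55
Stage 2: 25(ω_s−ω_c) = −55(ω_r−ω_c),  ω_s=0, ω_r=1
Stage 2: 25(0−ω_c) = −55(1−ω_c)  ⇒  80ω_c = 55  ⇒  ω_c = 11/16
  ⇒ ω_c²/ω_r² = 11/16
Coupling ω_r² = ω_s¹ ⇒ overall = 68/15 × 11/16 = 187/60

187/60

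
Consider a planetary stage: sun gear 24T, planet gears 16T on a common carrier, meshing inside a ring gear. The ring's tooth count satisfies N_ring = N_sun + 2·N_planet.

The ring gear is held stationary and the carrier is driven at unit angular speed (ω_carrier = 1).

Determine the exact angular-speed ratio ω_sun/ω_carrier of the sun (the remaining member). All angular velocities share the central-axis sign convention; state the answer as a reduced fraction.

N_ring = 24 + 2·16 = 56
24(ω_s−ω_c) = −56(ω_r−ω_c),  ω_r=0, ω_c=1
ω_s = 1 − (56/24)(0−1) = 10/3
ω_s/ω_c = 10/3

10/3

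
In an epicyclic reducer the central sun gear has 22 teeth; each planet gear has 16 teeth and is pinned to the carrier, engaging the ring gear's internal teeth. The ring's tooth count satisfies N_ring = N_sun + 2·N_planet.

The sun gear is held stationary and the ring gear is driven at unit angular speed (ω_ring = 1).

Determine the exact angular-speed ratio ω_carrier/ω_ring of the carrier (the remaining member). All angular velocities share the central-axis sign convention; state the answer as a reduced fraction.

N_ring = 22 + 2·16 = 54
22(ω_s−ω_c) = −54(ω_r−ω_c),  ω_s=0, ω_r=1
22(0−ω_c) = −54(1−ω_c)  ⇒  76ω_c = 54  ⇒  ω_c = 27/38
ω_c/ω_r = 27/38

27/38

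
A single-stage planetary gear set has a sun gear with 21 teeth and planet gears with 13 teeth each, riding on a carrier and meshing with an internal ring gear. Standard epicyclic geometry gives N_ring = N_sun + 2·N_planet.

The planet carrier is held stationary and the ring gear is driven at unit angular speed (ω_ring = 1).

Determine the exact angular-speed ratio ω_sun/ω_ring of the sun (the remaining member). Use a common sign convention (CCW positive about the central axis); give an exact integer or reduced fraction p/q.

N_ring = 21 + 2·13 = 47
21(ω_s−ω_c) = −47(ω_r−ω_c),  ω_c=0, ω_r=1
ω_s = 0 − (47/21)(1−0) = -47/21
ω_s/ω_r = -47/21

-47/21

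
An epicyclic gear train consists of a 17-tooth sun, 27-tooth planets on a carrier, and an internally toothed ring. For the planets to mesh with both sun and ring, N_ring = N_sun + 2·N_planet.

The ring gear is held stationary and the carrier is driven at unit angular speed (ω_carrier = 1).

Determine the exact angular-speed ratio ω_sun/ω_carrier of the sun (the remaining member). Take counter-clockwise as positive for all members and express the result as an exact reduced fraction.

88/17

N_ring = 17 + 2·27 = 71
17(ω_s−ω_c) = −71(ω_r−ω_c),  ω_r=0, ω_c=1
ω_s = 1 − (71/17)(0−1) = 88/17
ω_s/ω_c = 88/17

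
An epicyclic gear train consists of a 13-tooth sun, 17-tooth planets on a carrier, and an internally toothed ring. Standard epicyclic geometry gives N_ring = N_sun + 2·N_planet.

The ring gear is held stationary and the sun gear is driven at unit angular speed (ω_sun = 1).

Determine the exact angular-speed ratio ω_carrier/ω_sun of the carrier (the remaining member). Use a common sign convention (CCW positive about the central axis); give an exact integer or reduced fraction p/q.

N_ring = 13 + 2·17 = 47
13(ω_s−ω_c) = −47(ω_r−ω_c),  ω_r=0, ω_s=1
13(1−ω_c) = −47(0−ω_c)  ⇒  60ω_c = 13  ⇒  ω_c = 13/60
ω_c/ω_s = 13/60

13/60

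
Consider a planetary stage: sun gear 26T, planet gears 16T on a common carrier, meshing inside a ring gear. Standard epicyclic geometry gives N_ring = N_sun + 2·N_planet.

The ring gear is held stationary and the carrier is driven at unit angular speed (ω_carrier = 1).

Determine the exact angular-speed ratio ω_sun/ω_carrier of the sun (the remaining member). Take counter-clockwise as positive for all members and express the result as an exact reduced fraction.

42/13

N_ring = 26 + 2·16 = 58
26(ω_s−ω_c) = −58(ω_r−ω_c),  ω_r=0, ω_c=1
ω_s = 1 − (58/26)(0−1) = 42/13
ω_s/ω_c = 42/13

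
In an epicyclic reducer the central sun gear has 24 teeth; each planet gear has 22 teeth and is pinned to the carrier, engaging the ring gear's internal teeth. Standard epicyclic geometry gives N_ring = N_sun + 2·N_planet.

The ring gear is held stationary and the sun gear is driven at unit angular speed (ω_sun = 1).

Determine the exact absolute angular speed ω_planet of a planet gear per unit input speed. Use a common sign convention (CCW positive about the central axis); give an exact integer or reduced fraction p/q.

N_ring = 24 + 2·22 = 68
24(ω_s−ω_c) = −68(ω_r−ω_c),  ω_r=0, ω_s=1
24(1−ω_c) = −68(0−ω_c)  ⇒  92ω_c = 24  ⇒  ω_c = 6/23
sun–planet: 24·(1−6/23) = −22·(ω_p−ω_c)  ⇒  ω_p−ω_c = −(24/22)·(17/23) = -204/253
ω_p = 6/23 − 204/253 = -6/11

-6/11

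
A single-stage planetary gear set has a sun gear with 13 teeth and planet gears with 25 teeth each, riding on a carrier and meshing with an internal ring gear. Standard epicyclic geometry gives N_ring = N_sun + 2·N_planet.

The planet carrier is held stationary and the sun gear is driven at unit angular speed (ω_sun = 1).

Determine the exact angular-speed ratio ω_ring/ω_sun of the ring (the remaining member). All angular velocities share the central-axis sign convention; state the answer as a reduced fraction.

N_ring = 13 + 2·25 = 63
13(ω_s−ω_c) = −63(ω_r−ω_c),  ω_c=0, ω_s=1
ω_r = 0 − (13/63)(1−0) = -13/63
ω_r/ω_s = -13/63

-13/63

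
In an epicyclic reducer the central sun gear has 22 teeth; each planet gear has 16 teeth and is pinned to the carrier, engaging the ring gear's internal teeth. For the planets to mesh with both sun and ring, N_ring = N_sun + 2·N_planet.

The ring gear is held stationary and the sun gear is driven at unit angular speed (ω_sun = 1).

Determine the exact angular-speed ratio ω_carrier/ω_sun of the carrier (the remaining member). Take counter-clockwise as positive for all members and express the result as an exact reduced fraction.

N_ring = 22 + 2·16 = 54
22(ω_s−ω_c) = −54(ω_r−ω_c),  ω_r=0, ω_s=1
22(1−ω_c) = −54(0−ω_c)  ⇒  76ω_c = 22  ⇒  ω_c = 11/38
ω_c/ω_s = 11/38

11/38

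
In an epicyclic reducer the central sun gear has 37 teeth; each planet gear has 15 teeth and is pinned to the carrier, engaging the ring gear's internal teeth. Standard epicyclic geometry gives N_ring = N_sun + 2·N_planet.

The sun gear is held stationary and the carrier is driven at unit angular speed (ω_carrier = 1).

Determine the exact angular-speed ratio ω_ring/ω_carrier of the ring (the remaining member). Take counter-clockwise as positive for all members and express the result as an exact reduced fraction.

104/67

N_ring = 37 + 2·15 = 67
37(ω_s−ω_c) = −67(ω_r−ω_c),  ω_s=0, ω_c=1
ω_r = 1 − (37/67)(0−1) = 104/67
ω_r/ω_c = 104/67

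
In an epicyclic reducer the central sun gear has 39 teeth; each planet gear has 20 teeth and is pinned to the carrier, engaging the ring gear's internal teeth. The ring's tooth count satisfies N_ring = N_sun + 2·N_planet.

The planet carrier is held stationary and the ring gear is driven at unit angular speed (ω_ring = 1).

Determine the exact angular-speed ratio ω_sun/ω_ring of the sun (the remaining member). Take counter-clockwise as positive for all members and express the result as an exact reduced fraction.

-79/39

N_ring = 39 + 2·20 = 79
39(ω_s−ω_c) = −79(ω_r−ω_c),  ω_c=0, ω_r=1
ω_s = 0 − (79/39)(1−0) = -79/39
ω_s/ω_r = -79/39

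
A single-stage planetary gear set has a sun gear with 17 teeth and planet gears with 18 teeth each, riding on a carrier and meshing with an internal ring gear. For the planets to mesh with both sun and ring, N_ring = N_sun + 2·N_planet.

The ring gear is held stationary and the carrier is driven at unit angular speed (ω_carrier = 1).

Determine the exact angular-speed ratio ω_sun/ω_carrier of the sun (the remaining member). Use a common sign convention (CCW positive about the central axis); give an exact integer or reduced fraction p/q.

N_ring = 17 + 2·18 = 53
17(ω_s−ω_c) = −53(ω_r−ω_c),  ω_r=0, ω_c=1
ω_s = 1 − (53/17)(0−1) = 70/17
ω_s/ω_c = 70/17

70/17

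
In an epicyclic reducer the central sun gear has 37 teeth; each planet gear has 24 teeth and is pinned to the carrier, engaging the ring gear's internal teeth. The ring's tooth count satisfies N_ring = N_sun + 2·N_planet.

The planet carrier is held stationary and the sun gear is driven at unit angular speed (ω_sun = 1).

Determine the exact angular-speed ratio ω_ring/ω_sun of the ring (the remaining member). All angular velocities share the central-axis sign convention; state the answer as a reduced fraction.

-37/85

N_ring = 37 + 2·24 = 85
37(ω_s−ω_c) = −85(ω_r−ω_c),  ω_c=0, ω_s=1
ω_r = 0 − (37/85)(1−0) = -37/85
ω_r/ω_s = -37/85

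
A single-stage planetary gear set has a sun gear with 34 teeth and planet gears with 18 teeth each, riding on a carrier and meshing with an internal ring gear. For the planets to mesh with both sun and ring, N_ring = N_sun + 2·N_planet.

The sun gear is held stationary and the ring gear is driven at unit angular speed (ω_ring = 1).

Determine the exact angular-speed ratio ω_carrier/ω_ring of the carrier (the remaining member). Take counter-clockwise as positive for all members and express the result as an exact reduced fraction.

35/52

N_ring = 34 + 2·18 = 70
34(ω_s−ω_c) = −70(ω_r−ω_c),  ω_s=0, ω_r=1
34(0−ω_c) = −70(1−ω_c)  ⇒  104ω_c = 70  ⇒  ω_c = 35/52
ω_c/ω_r = 35/52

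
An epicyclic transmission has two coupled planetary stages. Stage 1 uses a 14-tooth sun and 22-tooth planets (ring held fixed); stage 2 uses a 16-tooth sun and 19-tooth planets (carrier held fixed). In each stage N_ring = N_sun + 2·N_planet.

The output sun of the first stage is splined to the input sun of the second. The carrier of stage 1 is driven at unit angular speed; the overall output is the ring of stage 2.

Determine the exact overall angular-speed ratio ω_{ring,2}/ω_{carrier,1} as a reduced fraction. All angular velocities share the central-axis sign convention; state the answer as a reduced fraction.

Stage 1: N_ring = 14 + 2·22 = 58
Stage 1: 14(ω_s−ω_c) = −58(ω_r−ω_c),  ω_r=0, ω_c=1
Stage 1: ω_s = 1 − (58/14)(0−1) = 36/7
  ⇒ ω_s¹/ω_c¹ = 36/7
Stage 2: N_ring = 16 + 2·19 = 54
Stage 2: 16(ω_s−ω_c) = −54(ω_r−ω_c),  ω_c=0, ω_s=1
Stage 2: ω_r = 0 − (16/54)(1−0) = -8/27
  ⇒ ω_r²/ω_s² = -8/27
Coupling ω_s² = ω_s¹ ⇒ overall = 36/7 × -8/27 = -32/21

-32/21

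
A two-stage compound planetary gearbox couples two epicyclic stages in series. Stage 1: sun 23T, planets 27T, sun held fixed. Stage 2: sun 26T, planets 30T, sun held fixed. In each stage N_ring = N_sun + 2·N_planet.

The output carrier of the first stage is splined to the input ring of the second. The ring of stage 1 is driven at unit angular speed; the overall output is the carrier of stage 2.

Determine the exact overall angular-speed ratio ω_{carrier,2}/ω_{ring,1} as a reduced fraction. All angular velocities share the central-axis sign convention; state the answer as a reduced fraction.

Stage 1: N_ring = 23 + 2·27 = 77
Stage 1: 23(ω_s−ω_c) = −77(ω_r−ω_c),  ω_s=0, ω_r=1
Stage 1: 23(0−ω_c) = −77(1−ω_c)  ⇒  100ω_c = 77  ⇒  ω_c = 77/100
  ⇒ ω_c¹/ω_r¹ = 77/100
Stage 2: N_ring = 26 + 2·30 = 86
Stage 2: 26(ω_s−ω_c) = −86(ω_r−ω_c),  ω_s=0, ω_r=1
Stage 2: 26(0−ω_c) = −86(1−ω_c)  ⇒  112ω_c = 86  ⇒  ω_c = 43/56
  ⇒ ω_c²/ω_r² = 43/56
Coupling ω_r² = ω_c¹ ⇒ overall = 77/100 × 43/56 = 473/800

473/800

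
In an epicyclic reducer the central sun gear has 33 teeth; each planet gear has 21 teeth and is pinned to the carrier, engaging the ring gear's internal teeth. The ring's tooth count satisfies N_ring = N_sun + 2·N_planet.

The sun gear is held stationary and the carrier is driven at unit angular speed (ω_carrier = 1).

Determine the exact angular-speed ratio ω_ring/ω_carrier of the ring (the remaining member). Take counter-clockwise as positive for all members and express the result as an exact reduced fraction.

N_ring = 33 + 2·21 = 75
33(ω_s−ω_c) = −75(ω_r−ω_c),  ω_s=0, ω_c=1
ω_r = 1 − (33/75)(0−1) = 36/25
ω_r/ω_c = 36/25

36/25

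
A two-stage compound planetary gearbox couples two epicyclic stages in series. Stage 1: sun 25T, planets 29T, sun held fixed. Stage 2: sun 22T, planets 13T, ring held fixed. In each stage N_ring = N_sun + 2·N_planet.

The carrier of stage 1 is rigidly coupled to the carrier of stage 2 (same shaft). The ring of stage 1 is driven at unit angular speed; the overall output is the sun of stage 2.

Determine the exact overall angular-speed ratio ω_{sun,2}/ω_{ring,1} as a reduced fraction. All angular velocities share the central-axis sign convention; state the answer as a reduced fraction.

Stage 1: N_ring = 25 + 2·29 = 83
Stage 1: 25(ω_s−ω_c) = −83(ω_r−ω_c),  ω_s=0, ω_r=1
Stage 1: 25(0−ω_c) = −83(1−ω_c)  ⇒  108ω_c = 83  ⇒  ω_c = 83/108
  ⇒ ω_c¹/ω_r¹ = 83/108
Stage 2: N_ring = 22 + 2·13 = 48
Stage 2: 22(ω_s−ω_c) = −48(ω_r−ω_c),  ω_r=0, ω_c=1
Stage 2: ω_s = 1 − (48/22)(0−1) = 35/11
  ⇒ ω_s²/ω_c² = 35/11
Coupling ω_c² = ω_c¹ ⇒ overall = 83/108 × 35/11 = 2905/1188

2905/1188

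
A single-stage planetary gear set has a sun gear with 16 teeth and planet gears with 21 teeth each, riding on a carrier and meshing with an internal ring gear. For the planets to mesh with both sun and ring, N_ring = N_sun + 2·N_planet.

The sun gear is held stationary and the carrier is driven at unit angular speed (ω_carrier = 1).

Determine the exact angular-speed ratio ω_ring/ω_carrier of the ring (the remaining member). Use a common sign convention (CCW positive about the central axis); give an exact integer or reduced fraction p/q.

37/29

N_ring = 16 + 2·21 = 58
16(ω_s−ω_c) = −58(ω_r−ω_c),  ω_s=0, ω_c=1
ω_r = 1 − (16/58)(0−1) = 37/29
ω_r/ω_c = 37/29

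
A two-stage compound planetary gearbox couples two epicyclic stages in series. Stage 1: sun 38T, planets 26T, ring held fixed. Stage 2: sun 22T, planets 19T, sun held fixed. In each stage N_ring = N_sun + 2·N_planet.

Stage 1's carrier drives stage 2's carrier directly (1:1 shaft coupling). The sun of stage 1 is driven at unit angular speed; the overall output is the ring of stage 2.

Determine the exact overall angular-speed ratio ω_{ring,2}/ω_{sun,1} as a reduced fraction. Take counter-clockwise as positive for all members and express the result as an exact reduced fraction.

779/1920

Stage 1: N_ring = 38 + 2·26 = 90
Stage 1: 38(ω_s−ω_c) = −90(ω_r−ω_c),  ω_r=0, ω_s=1
Stage 1: 38(1−ω_c) = −90(0−ω_c)  ⇒  128ω_c = 38  ⇒  ω_c = 19/64
  ⇒ ω_c¹/ω_s¹ = 19/64
Stage 2: N_ring = 22 + 2·19 = 60
Stage 2: 22(ω_s−ω_c) = −60(ω_r−ω_c),  ω_s=0, ω_c=1
Stage 2: ω_r = 1 − (22/60)(0−1) = 41/30
  ⇒ ω_r²/ω_c² = 41/30
Coupling ω_c² = ω_c¹ ⇒ overall = 19/64 × 41/30 = 779/1920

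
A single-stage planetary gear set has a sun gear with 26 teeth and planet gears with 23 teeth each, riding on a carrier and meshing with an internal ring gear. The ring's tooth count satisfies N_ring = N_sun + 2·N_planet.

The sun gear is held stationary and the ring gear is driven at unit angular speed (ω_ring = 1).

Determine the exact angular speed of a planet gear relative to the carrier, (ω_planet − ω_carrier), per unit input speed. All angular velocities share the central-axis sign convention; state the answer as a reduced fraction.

936/1127

N_ring = 26 + 2·23 = 72
26(ω_s−ω_c) = −72(ω_r−ω_c),  ω_s=0, ω_r=1
26(0−ω_c) = −72(1−ω_c)  ⇒  98ω_c = 72  ⇒  ω_c = 36/49
sun–planet: 26·(0−36/49) = −23·(ω_p−ω_c)  ⇒  ω_p−ω_c = −(26/23)·(-36/49) = 936/1127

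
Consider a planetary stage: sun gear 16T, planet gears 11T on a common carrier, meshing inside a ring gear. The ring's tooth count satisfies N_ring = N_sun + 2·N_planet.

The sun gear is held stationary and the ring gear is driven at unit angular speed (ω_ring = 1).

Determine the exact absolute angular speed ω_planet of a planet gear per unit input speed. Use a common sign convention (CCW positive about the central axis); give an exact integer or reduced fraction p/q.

N_ring = 16 + 2·11 = 38
16(ω_s−ω_c) = −38(ω_r−ω_c),  ω_s=0, ω_r=1
16(0−ω_c) = −38(1−ω_c)  ⇒  54ω_c = 38  ⇒  ω_c = 19/27
sun–planet: 16·(0−19/27) = −11·(ω_p−ω_c)  ⇒  ω_p−ω_c = −(16/11)·(-19/27) = 304/297
ω_p = 19/27 + 304/297 = 19/11

19/11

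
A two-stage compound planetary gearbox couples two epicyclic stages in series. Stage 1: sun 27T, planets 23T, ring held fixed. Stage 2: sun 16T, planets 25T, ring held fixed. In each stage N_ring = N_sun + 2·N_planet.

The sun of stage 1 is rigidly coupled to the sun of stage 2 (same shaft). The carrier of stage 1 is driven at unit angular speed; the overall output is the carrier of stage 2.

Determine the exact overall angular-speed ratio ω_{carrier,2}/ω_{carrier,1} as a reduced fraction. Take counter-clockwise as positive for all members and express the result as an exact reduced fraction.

Stage 1: N_ring = 27 + 2·23 = 73
Stage 1: 27(ω_s−ω_c) = −73(ω_r−ω_c),  ω_r=0, ω_c=1
Stage 1: ω_s = 1 − (73/27)(0−1) = 100/27
  ⇒ ω_s¹/ω_c¹ = 100/27
Stage 2: N_ring = 16 + 2·25 = 66
Stage 2: 16(ω_s−ω_c) = −66(ω_r−ω_c),  ω_r=0, ω_s=1
Stage 2: 16(1−ω_c) = −66(0−ω_c)  ⇒  82ω_c = 16  ⇒  ω_c = 8/41
  ⇒ ω_c²/ω_s² = 8/41
Coupling ω_s² = ω_s¹ ⇒ overall = 100/27 × 8/41 = 800/1107

800/1107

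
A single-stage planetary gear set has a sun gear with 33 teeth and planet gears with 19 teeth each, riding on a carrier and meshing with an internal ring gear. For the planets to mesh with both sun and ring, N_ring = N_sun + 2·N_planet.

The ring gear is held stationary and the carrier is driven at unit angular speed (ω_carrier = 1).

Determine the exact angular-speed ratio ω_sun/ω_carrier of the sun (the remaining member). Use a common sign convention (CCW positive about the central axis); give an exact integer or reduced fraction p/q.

104/33

N_ring = 33 + 2·19 = 71
33(ω_s−ω_c) = −71(ω_r−ω_c),  ω_r=0, ω_c=1
ω_s = 1 − (71/33)(0−1) = 104/33
ω_s/ω_c = 104/33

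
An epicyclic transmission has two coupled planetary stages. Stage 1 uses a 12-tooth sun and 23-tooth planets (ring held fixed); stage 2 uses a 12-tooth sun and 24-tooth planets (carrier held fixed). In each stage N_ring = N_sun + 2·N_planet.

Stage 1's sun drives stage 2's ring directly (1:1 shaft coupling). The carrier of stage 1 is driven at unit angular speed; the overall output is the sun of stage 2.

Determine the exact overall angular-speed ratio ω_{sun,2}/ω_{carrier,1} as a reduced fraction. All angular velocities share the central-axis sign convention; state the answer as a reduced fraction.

-175/6

Stage 1: N_ring = 12 + 2·23 = 58
Stage 1: 12(ω_s−ω_c) = −58(ω_r−ω_c),  ω_r=0, ω_c=1
Stage 1: ω_s = 1 − (58/12)(0−1) = 35/6
  ⇒ ω_s¹/ω_c¹ = 35/6
Stage 2: N_ring = 12 + 2·24 = 60
Stage 2: 12(ω_s−ω_c) = −60(ω_r−ω_c),  ω_c=0, ω_r=1
Stage 2: ω_s = 0 − (60/12)(1−0) = -5
  ⇒ ω_s²/ω_r² = -5
Coupling ω_r² = ω_s¹ ⇒ overall = 35/6 × -5 = -175/6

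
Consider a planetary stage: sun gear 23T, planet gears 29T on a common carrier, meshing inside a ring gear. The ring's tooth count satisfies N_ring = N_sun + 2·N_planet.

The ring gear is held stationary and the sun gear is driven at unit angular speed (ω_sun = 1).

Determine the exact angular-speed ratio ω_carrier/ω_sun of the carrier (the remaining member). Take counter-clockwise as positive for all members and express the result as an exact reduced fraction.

23/104

N_ring = 23 + 2·29 = 81
23(ω_s−ω_c) = −81(ω_r−ω_c),  ω_r=0, ω_s=1
23(1−ω_c) = −81(0−ω_c)  ⇒  104ω_c = 23  ⇒  ω_c = 23/104
ω_c/ω_s = 23/104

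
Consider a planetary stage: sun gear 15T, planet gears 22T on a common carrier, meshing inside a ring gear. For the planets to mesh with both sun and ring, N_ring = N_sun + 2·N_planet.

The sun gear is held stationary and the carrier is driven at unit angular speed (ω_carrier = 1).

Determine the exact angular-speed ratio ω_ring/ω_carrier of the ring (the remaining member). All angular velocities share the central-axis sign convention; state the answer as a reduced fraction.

N_ring = 15 + 2·22 = 59
15(ω_s−ω_c) = −59(ω_r−ω_c),  ω_s=0, ω_c=1
ω_r = 1 − (15/59)(0−1) = 74/59
ω_r/ω_c = 74/59

74/59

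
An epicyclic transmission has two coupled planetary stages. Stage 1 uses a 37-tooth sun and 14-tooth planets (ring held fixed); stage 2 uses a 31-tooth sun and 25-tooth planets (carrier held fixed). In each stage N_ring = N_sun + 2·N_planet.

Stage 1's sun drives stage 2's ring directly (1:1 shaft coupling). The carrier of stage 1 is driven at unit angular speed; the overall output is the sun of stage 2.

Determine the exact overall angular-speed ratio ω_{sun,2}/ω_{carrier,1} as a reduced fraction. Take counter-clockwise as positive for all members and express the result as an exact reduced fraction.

Stage 1: N_ring = 37 + 2·14 = 65
Stage 1: 37(ω_s−ω_c) = −65(ω_r−ω_c),  ω_r=0, ω_c=1
Stage 1: ω_s = 1 − (65/37)(0−1) = 102/37
  ⇒ ω_s¹/ω_c¹ = 102/37
Stage 2: N_ring = 31 + 2·25 = 81
Stage 2: 31(ω_s−ω_c) = −81(ω_r−ω_c),  ω_c=0, ω_r=1
Stage 2: ω_s = 0 − (81/31)(1−0) = -81/31
  ⇒ ω_s²/ω_r² = -81/31
Coupling ω_r² = ω_s¹ ⇒ overall = 102/37 × -81/31 = -8262/1147

-8262/1147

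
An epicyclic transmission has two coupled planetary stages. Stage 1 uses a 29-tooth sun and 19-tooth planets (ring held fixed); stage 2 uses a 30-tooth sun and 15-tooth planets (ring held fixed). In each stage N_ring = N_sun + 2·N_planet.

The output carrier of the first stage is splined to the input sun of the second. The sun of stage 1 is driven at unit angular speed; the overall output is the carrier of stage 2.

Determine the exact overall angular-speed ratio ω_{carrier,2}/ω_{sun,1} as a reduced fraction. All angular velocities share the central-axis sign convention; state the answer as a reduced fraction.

29/288

Stage 1: N_ring = 29 + 2·19 = 67
Stage 1: 29(ω_s−ω_c) = −67(ω_r−ω_c),  ω_r=0, ω_s=1
Stage 1: 29(1−ω_c) = −67(0−ω_c)  ⇒  96ω_c = 29  ⇒  ω_c = 29/96
  ⇒ ω_c¹/ω_s¹ = 29/96
Stage 2: N_ring = 30 + 2·15 = 60
Stage 2: 30(ω_s−ω_c) = −60(ω_r−ω_c),  ω_r=0, ω_s=1
Stage 2: 30(1−ω_c) = −60(0−ω_c)  ⇒  90ω_c = 30  ⇒  ω_c = 1/3
  ⇒ ω_c²/ω_s² = 1/3
Coupling ω_s² = ω_c¹ ⇒ overall = 29/96 × 1/3 = 29/288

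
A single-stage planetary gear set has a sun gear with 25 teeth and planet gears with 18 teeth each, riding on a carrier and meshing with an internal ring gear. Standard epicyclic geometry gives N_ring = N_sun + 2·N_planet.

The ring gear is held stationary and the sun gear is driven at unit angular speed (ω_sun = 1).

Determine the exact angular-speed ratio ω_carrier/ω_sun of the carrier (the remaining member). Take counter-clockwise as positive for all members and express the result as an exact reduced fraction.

25/86

N_ring = 25 + 2·18 = 61
25(ω_s−ω_c) = −61(ω_r−ω_c),  ω_r=0, ω_s=1
25(1−ω_c) = −61(0−ω_c)  ⇒  86ω_c = 25  ⇒  ω_c = 25/86
ω_c/ω_s = 25/86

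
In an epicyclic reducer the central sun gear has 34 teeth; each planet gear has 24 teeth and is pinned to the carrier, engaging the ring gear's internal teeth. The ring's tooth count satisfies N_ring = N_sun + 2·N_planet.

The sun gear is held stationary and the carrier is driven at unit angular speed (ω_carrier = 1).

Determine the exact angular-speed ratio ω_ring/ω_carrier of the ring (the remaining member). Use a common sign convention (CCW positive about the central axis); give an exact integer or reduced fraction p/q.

N_ring = 34 + 2·24 = 82
34(ω_s−ω_c) = −82(ω_r−ω_c),  ω_s=0, ω_c=1
ω_r = 1 − (34/82)(0−1) = 58/41
ω_r/ω_c = 58/41

58/41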